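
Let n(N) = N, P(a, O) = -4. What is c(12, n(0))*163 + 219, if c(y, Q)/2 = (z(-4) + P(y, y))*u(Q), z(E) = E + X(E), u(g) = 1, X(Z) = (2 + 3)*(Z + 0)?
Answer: -8909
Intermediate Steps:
X(Z) = 5*Z
z(E) = 6*E (z(E) = E + 5*E = 6*E)
c(y, Q) = -56 (c(y, Q) = 2*((6*(-4) - 4)*1) = 2*((-24 - 4)*1) = 2*(-28*1) = 2*(-28) = -56)
c(12, n(0))*163 + 219 = -56*163 + 219 = -9128 + 219 = -8909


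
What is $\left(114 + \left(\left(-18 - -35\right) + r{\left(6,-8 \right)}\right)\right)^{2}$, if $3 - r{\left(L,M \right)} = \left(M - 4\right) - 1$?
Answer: $21609$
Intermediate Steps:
$r{\left(L,M \right)} = 8 - M$ ($r{\left(L,M \right)} = 3 - \left(\left(M - 4\right) - 1\right) = 3 - \left(\left(-4 + M\right) - 1\right) = 3 - \left(-5 + M\right) = 8 - M$)
$\left(114 + \left(\left(-18 - -35\right) + r{\left(6,-8 \right)}\right)\right)^{2} = \left(114 + \left(\left(-18 - -35\right) + \left(8 - -8\right)\right)\right)^{2} = \left(114 + \left(\left(-18 + 35\right) + \left(8 + 8\right)\right)\right)^{2} = \left(114 + \left(17 + 16\right)\right)^{2} = \left(114 + 33\right)^{2} = 147^{2} = 21609$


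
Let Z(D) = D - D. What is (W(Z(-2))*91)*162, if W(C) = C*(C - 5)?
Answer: 0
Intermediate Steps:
Z(D) = 0
W(C) = C*(-5 + C)
(W(Z(-2))*91)*162 = ((0*(-5 + 0))*91)*162 = ((0*(-5))*91)*162 = (0*91)*162 = 0*162 = 0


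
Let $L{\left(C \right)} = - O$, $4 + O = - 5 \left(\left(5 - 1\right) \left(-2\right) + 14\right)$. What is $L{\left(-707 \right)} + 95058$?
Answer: $95092$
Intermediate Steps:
$O = -34$ ($O = -4 - 5 \left(\left(5 - 1\right) \left(-2\right) + 14\right) = -4 - 5 \left(4 \left(-2\right) + 14\right) = -4 - 5 \left(-8 + 14\right) = -4 - 30 = -34$)
$L{\left(C \right)} = 34$ ($L{\left(C \right)} = \left(-1\right) \left(-34\right) = 34$)
$L{\left(-707 \right)} + 95058 = 34 + 95058 = 95092$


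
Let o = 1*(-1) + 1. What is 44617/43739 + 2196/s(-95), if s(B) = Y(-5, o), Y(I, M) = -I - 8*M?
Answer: 96273929/218695 ≈ 440.22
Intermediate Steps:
o = 0 (o = -1 + 1 = 0)
s(B) = 5 (s(B) = -1*(-5) - 8*0 = 5 + 0 = 5)
44617/43739 + 2196/s(-95) = 44617/43739 + 2196/5 = 96273929/218695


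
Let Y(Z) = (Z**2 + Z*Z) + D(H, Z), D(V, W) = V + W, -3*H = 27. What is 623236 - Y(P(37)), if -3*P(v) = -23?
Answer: 5608078/9 ≈ 6.2312e+5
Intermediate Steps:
H = -9 (H = -1/3*27 = -9)
P(v) = 23/3 (P(v) = -1/3*(-23) = 23/3)
Y(Z) = -9 + Z + 2*Z**2 (Y(Z) = (Z**2 + Z*Z) + (-9 + Z) = (Z**2 + Z**2) + (-9 + Z) = 2*Z**2 + (-9 + Z) = -9 + Z + 2*Z**2)
623236 - Y(P(37)) = 623236 - (-9 + 23/3 + 2*(23/3)**2) = 623236 - (-9 + 23/3 + 2*(529/9)) = 623236 - (-9 + 23/3 + 1058/9) = 623236 - 1*1046/9 = 623236 - 1046/9 = 5608078/9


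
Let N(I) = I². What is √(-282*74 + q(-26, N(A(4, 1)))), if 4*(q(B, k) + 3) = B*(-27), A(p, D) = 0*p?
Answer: 9*I*√1022/2 ≈ 143.86*I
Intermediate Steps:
A(p, D) = 0
q(B, k) = -3 - 27*B/4 (q(B, k) = -3 + (B*(-27))/4 = -3 + (-27*B)/4 = -3 - 27*B/4)
√(-282*74 + q(-26, N(A(4, 1)))) = √(-282*74 + (-3 - 27/4*(-26))) = √(-20868 + (-3 + 351/2)) = √(-20868 + 345/2) = √(-41391/2) = 9*I*√1022/2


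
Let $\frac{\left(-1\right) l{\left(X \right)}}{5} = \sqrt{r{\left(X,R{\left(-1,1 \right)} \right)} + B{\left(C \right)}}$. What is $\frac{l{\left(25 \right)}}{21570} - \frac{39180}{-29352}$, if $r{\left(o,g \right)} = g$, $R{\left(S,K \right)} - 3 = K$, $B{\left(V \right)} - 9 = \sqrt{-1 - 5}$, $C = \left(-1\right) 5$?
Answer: $\frac{3265}{2446} - \frac{\sqrt{13 + i \sqrt{6}}}{4314} \approx 1.334 - 7.8396 \cdot 10^{-5} i$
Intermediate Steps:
$C = -5$
$B{\left(V \right)} = 9 + i \sqrt{6}$ ($B{\left(V \right)} = 9 + \sqrt{-1 - 5} = 9 + \sqrt{-6} = 9 + i \sqrt{6}$)
$R{\left(S,K \right)} = 3 + K$
$l{\left(X \right)} = - 5 \sqrt{13 + i \sqrt{6}}$ ($l{\left(X \right)} = - 5 \sqrt{\left(3 + 1\right) + \left(9 + i \sqrt{6}\right)} = - 5 \sqrt{4 + \left(9 + i \sqrt{6}\right)} = - 5 \sqrt{13 + i \sqrt{6}}$)
$\frac{l{\left(25 \right)}}{21570} - \frac{39180}{-29352} = \frac{\left(-5\right) \sqrt{13 + i \sqrt{6}}}{21570} - \frac{39180}{-29352} = - 5 \sqrt{13 + i \sqrt{6}} \cdot \frac{1}{21570} - - \frac{3265}{2446} = - \frac{\sqrt{13 + i \sqrt{6}}}{4314} + \frac{3265}{2446} = \frac{3265}{2446} - \frac{\sqrt{13 + i \sqrt{6}}}{4314}$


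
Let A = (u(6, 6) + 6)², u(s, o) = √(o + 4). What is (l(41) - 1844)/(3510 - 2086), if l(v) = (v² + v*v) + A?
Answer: 391/356 + 3*√10/356 ≈ 1.1250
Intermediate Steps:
u(s, o) = √(4 + o)
A = (6 + √10)² (A = (√(4 + 6) + 6)² = (√10 + 6)² = (6 + √10)² ≈ 83.947)
l(v) = (6 + √10)² + 2*v² (l(v) = (v² + v*v) + (6 + √10)² = (v² + v²) + (6 + √10)² = 2*v² + (6 + √10)² = (6 + √10)² + 2*v²)
(l(41) - 1844)/(3510 - 2086) = (((6 + √10)² + 2*41²) - 1844)/(3510 - 2086) = (((6 + √10)² + 2*1681) - 1844)/1424 = (((6 + √10)² + 3362) - 1844)*(1/1424) = ((3362 + (6 + √10)²) - 1844)*(1/1424) = (1518 + (6 + √10)²)*(1/1424) = 759/712 + (6 + √10)²/1424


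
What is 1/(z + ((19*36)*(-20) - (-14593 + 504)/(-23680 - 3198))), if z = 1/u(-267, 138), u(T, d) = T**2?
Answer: -21529278/294531808027 ≈ -7.3097e-5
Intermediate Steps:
z = 1/71289 (z = 1/((-267)**2) = 1/71289 ≈ 1.4027e-5)
1/(z + ((19*36)*(-20) - (-14593 + 504)/(-23680 - 3198))) = 1/(1/71289 + ((19*36)*(-20) - (-14593 + 504)/(-23680 - 3198))) = 1/(1/71289 + (684*(-20) - (-14089)/(-26878))) = 1/(1/71289 + (-13680 - (-14089)*(-1)/26878)) = 1/(1/71289 + (-13680 - 1*14089/26878)) = 1/(1/71289 + (-13680 - 14089/26878)) = 1/(1/71289 - 367705129/26878) = 1/(-294531808027/21529278) = -21529278/294531808027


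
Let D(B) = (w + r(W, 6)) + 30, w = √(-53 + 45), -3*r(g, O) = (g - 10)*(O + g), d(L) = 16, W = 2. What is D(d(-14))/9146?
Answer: 77/13719 + I*√2/4573 ≈ 0.0056127 + 0.00030925*I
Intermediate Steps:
r(g, O) = -(-10 + g)*(O + g)/3 (r(g, O) = -(g - 10)*(O + g)/3 = -(-10 + g)*(O + g)/3)
w = 2*I*√2 (w = √(-8) = 2*I*√2 ≈ 2.8284*I)
D(B) = 154/3 + 2*I*√2 (D(B) = (2*I*√2 + (-⅓*2² + (10/3)*6 + (10/3)*2 - ⅓*6*2)) + 30 = (2*I*√2 + (-⅓*4 + 20 + 20/3 - 4)) + 30 = (2*I*√2 + (-4/3 + 20 + 20/3 - 4)) + 30 = (2*I*√2 + 64/3) + 30 = (64/3 + 2*I*√2) + 30 = 154/3 + 2*I*√2)
D(d(-14))/9146 = (154/3 + 2*I*√2)/9146 = (154/3 + 2*I*√2)*(1/9146) = 77/13719 + I*√2/4573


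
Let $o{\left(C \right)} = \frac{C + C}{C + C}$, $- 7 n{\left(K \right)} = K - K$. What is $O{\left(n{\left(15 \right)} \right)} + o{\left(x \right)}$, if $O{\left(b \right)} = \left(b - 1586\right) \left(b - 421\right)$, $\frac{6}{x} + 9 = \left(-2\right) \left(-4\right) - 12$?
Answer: $667707$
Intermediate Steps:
$n{\left(K \right)} = 0$ ($n{\left(K \right)} = - \frac{K - K}{7} = \left(- \frac{1}{7}\right) 0 = 0$)
$x = - \frac{6}{13}$ ($x = \frac{6}{-9 - 4} = \frac{6}{-13} = 6 \left(- \frac{1}{13}\right) = - \frac{6}{13} \approx -0.46154$)
$O{\left(b \right)} = \left(-1586 + b\right) \left(-421 + b\right)$
$o{\left(C \right)} = 1$ ($o{\left(C \right)} = \frac{2 C}{2 C} = 2 C \frac{1}{2 C} = 1$)
$O{\left(n{\left(15 \right)} \right)} + o{\left(x \right)} = \left(667706 + 0^{2} - 0\right) + 1 = \left(667706 + 0 + 0\right) + 1 = 667706 + 1 = 667707$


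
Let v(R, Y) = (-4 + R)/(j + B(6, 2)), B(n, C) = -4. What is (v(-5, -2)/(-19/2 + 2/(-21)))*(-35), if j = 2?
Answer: 6615/403 ≈ 16.414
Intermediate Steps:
v(R, Y) = 2 - R/2 (v(R, Y) = (-4 + R)/(2 - 4) = (-4 + R)/(-2) = (-4 + R)*(-½) = 2 - R/2)
(v(-5, -2)/(-19/2 + 2/(-21)))*(-35) = ((2 - ½*(-5))/(-19/2 + 2/(-21)))*(-35) = ((2 + 5/2)/(-19*½ + 2*(-1/21)))*(-35) = ((9/2)/(-19/2 - 2/21))*(-35) = ((9/2)/(-403/42))*(-35) = -42/403*9/2*(-35) = -189/403*(-35) = 6615/403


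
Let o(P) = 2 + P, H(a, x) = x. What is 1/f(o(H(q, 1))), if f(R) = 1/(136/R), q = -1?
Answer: 136/3 ≈ 45.333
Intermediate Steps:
f(R) = R/136
1/f(o(H(q, 1))) = 1/((2 + 1)/136) = 1/((1/136)*3) = 1/(3/136) = 136/3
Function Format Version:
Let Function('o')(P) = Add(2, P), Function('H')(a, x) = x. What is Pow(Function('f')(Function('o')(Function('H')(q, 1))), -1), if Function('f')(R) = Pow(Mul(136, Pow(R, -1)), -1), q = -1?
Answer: Rational(136, 3) ≈ 45.333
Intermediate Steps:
Function('f')(R) = Mul(Rational(1, 136), R)
Pow(Function('f')(Function('o')(Function('H')(q, 1))), -1) = Pow(Mul(Rational(1, 136), Add(2, 1)), -1) = Pow(Mul(Rational(1, 136), 3), -1) = Pow(Rational(3, 136), -1) = Rational(136, 3)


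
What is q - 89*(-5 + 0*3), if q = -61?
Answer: 384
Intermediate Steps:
q - 89*(-5 + 0*3) = -61 - 89*(-5 + 0*3) = -61 - 89*(-5 + 0) = -61 - 89*(-5) = -61 + 445 = 384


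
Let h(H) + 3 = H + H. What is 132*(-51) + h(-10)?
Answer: -6755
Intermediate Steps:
h(H) = -3 + 2*H (h(H) = -3 + (H + H) = -3 + 2*H)
132*(-51) + h(-10) = 132*(-51) + (-3 + 2*(-10)) = -6732 + (-3 - 20) = -6732 - 23 = -6755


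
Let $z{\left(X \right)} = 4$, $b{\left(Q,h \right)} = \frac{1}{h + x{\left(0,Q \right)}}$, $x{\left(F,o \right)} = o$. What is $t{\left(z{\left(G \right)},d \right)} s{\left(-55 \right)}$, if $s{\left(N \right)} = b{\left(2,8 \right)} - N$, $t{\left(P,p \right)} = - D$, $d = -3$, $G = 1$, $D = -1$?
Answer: $\frac{551}{10} \approx 55.1$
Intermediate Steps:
$b{\left(Q,h \right)} = \frac{1}{Q + h}$ ($b{\left(Q,h \right)} = \frac{1}{h + Q} = \frac{1}{Q + h}$)
$t{\left(P,p \right)} = 1$ ($t{\left(P,p \right)} = \left(-1\right) \left(-1\right) = 1$)
$s{\left(N \right)} = \frac{1}{10} - N$ ($s{\left(N \right)} = \frac{1}{2 + 8} - N = \frac{1}{10} - N$)
$t{\left(z{\left(G \right)},d \right)} s{\left(-55 \right)} = 1 \left(\frac{1}{10} - -55\right) = 1 \left(\frac{1}{10} + 55\right) = 1 \cdot \frac{551}{10} = \frac{551}{10}$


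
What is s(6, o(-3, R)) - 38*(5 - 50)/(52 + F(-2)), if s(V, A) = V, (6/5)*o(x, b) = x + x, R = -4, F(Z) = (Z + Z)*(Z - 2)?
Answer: 1059/34 ≈ 31.147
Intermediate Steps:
F(Z) = 2*Z*(-2 + Z) (F(Z) = (2*Z)*(-2 + Z) = 2*Z*(-2 + Z))
o(x, b) = 5*x/3 (o(x, b) = 5*(x + x)/6 = 5*(2*x)/6 = 5*x/3)
s(6, o(-3, R)) - 38*(5 - 50)/(52 + F(-2)) = 6 - 38*(5 - 50)/(52 + 2*(-2)*(-2 - 2)) = 6 - (-1710)/(52 + 2*(-2)*(-4)) = 6 - (-1710)/(52 + 16) = 6 - (-1710)/68 = 6 - 38*(-45/68) = 6 + 855/34 = 1059/34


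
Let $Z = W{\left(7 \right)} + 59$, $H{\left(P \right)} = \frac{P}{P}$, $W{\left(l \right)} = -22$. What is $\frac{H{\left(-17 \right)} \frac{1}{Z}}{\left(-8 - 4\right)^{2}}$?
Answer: $\frac{1}{5328} \approx 0.00018769$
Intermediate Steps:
$H{\left(P \right)} = 1$
$Z = 37$ ($Z = -22 + 59 = 37$)
$\frac{H{\left(-17 \right)} \frac{1}{Z}}{\left(-8 - 4\right)^{2}} = \frac{1 \cdot \frac{1}{37}}{\left(-8 - 4\right)^{2}} = \frac{1 \cdot \frac{1}{37}}{\left(-12\right)^{2}} = \frac{1}{37 \cdot 144} = \frac{1}{37} \cdot \frac{1}{144} = \frac{1}{5328}$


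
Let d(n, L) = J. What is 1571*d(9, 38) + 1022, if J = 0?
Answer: 1022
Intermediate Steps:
d(n, L) = 0
1571*d(9, 38) + 1022 = 1571*0 + 1022 = 0 + 1022 = 1022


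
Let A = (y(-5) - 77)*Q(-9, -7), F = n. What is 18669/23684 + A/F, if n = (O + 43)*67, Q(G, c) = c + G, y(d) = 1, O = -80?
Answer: 17480707/58712636 ≈ 0.29773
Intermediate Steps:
Q(G, c) = G + c
n = -2479 (n = (-80 + 43)*67 = -37*67 = -2479)
F = -2479
A = 1216 (A = (1 - 77)*(-9 - 7) = -76*(-16) = 1216)
18669/23684 + A/F = 18669/23684 + 1216/(-2479) = 18669*(1/23684) + 1216*(-1/2479) = 18669/23684 - 1216/2479 = 17480707/58712636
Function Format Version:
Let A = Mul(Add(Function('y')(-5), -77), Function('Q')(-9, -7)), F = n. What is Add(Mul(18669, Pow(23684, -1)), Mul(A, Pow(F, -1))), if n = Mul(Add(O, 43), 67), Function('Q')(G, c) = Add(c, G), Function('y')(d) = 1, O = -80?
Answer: Rational(17480707, 58712636) ≈ 0.29773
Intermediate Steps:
Function('Q')(G, c) = Add(G, c)
n = -2479 (n = Mul(Add(-80, 43), 67) = Mul(-37, 67) = -2479)
F = -2479
A = 1216 (A = Mul(Add(1, -77), Add(-9, -7)) = Mul(-76, -16) = 1216)
Add(Mul(18669, Pow(23684, -1)), Mul(A, Pow(F, -1))) = Add(Mul(18669, Pow(23684, -1)), Mul(1216, Pow(-2479, -1))) = Add(Mul(18669, Rational(1, 23684)), Mul(1216, Rational(-1, 2479))) = Add(Rational(18669, 23684), Rational(-1216, 2479)) = Rational(17480707, 58712636)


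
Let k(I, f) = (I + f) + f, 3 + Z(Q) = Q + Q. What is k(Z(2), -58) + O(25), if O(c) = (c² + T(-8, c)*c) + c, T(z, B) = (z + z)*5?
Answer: -1465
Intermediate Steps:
Z(Q) = -3 + 2*Q (Z(Q) = -3 + (Q + Q) = -3 + 2*Q)
T(z, B) = 10*z (T(z, B) = (2*z)*5 = 10*z)
k(I, f) = I + 2*f
O(c) = c² - 79*c (O(c) = (c² + (10*(-8))*c) + c = (c² - 80*c) + c = c² - 79*c)
k(Z(2), -58) + O(25) = ((-3 + 2*2) + 2*(-58)) + 25*(-79 + 25) = ((-3 + 4) - 116) + 25*(-54) = (1 - 116) - 1350 = -115 - 1350 = -1465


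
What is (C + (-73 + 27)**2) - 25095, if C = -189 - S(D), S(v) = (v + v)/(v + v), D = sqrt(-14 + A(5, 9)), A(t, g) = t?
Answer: -23169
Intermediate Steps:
D = 3*I (D = sqrt(-14 + 5) = sqrt(-9) = 3*I ≈ 3.0*I)
S(v) = 1 (S(v) = (2*v)/((2*v)) = (2*v)*(1/(2*v)) = 1)
C = -190 (C = -189 - 1*1 = -189 - 1 = -190)
(C + (-73 + 27)**2) - 25095 = (-190 + (-73 + 27)**2) - 25095 = (-190 + (-46)**2) - 25095 = (-190 + 2116) - 25095 = 1926 - 25095 = -23169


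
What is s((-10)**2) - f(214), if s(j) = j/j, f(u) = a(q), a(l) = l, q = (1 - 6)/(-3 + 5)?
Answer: 7/2 ≈ 3.5000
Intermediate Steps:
q = -5/2 ≈ -2.5000
f(u) = -5/2
s(j) = 1
s((-10)**2) - f(214) = 1 - 1*(-5/2) = 1 + 5/2 = 7/2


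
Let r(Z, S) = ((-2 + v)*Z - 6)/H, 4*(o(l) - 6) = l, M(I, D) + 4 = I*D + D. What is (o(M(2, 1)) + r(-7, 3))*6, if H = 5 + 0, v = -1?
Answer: 105/2 ≈ 52.500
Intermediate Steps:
H = 5
M(I, D) = -4 + D + D*I (M(I, D) = -4 + (I*D + D) = -4 + (D*I + D) = -4 + (D + D*I) = -4 + D + D*I)
o(l) = 6 + l/4
r(Z, S) = -6/5 - 3*Z/5 (r(Z, S) = ((-2 - 1)*Z - 6)/5 = (-3*Z - 6)*(⅕) = (-6 - 3*Z)*(⅕) = -6/5 - 3*Z/5)
(o(M(2, 1)) + r(-7, 3))*6 = ((6 + (-4 + 1 + 1*2)/4) + (-6/5 - ⅗*(-7)))*6 = ((6 + (-4 + 1 + 2)/4) + (-6/5 + 21/5))*6 = ((6 + (¼)*(-1)) + 3)*6 = ((6 - ¼) + 3)*6 = (23/4 + 3)*6 = (35/4)*6 = 105/2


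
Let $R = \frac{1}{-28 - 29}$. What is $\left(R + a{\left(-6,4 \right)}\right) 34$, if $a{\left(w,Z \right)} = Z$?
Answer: $\frac{7718}{57} \approx 135.4$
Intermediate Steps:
$R = - \frac{1}{57}$ ($R = \frac{1}{-57} = - \frac{1}{57} \approx -0.017544$)
$\left(R + a{\left(-6,4 \right)}\right) 34 = \left(- \frac{1}{57} + 4\right) 34 = \frac{227}{57} \cdot 34 = \frac{7718}{57}$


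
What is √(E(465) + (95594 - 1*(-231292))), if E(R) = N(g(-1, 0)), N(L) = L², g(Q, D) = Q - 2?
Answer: √326895 ≈ 571.75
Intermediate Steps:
g(Q, D) = -2 + Q
E(R) = 9 (E(R) = (-2 - 1)² = (-3)² = 9)
√(E(465) + (95594 - 1*(-231292))) = √(9 + (95594 - 1*(-231292))) = √(9 + (95594 + 231292)) = √(9 + 326886) = √326895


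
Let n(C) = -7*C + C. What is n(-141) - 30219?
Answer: -29373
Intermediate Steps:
n(C) = -6*C
n(-141) - 30219 = -6*(-141) - 30219 = 846 - 30219 = -29373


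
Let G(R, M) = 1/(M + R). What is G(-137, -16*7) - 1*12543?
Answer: -3123208/249 ≈ -12543.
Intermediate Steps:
G(-137, -16*7) - 1*12543 = 1/(-16*7 - 137) - 1*12543 = 1/(-112 - 137) - 12543 = 1/(-249) - 12543 = -1/249 - 12543 = -3123208/249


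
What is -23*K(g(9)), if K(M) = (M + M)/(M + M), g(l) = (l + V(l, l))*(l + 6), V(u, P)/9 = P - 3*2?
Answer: -23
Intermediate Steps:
V(u, P) = -54 + 9*P (V(u, P) = 9*(P - 3*2) = 9*(P - 6) = 9*(-6 + P) = -54 + 9*P)
g(l) = (-54 + 10*l)*(6 + l) (g(l) = (l + (-54 + 9*l))*(l + 6) = (-54 + 10*l)*(6 + l))
K(M) = 1 (K(M) = (2*M)/((2*M)) = (2*M)*(1/(2*M)) = 1)
-23*K(g(9)) = -23*1 = -23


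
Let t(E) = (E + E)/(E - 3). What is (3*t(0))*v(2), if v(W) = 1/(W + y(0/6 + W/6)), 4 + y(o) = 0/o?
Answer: 0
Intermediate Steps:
y(o) = -4 (y(o) = -4 + 0/o = -4 + 0 = -4)
t(E) = 2*E/(-3 + E) (t(E) = (2*E)/(-3 + E) = 2*E/(-3 + E))
v(W) = 1/(-4 + W) (v(W) = 1/(W - 4) = 1/(-4 + W))
(3*t(0))*v(2) = (3*(2*0/(-3 + 0)))/(-4 + 2) = (3*(2*0/(-3)))/(-2) = (3*(2*0*(-⅓)))*(-½) = (3*0)*(-½) = 0*(-½) = 0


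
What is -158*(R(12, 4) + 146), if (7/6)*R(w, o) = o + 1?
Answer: -166216/7 ≈ -23745.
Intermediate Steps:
R(w, o) = 6/7 + 6*o/7 (R(w, o) = 6*(o + 1)/7 = 6*(1 + o)/7 = 6/7 + 6*o/7)
-158*(R(12, 4) + 146) = -158*((6/7 + (6/7)*4) + 146) = -158*((6/7 + 24/7) + 146) = -158*(30/7 + 146) = -158*1052/7 = -166216/7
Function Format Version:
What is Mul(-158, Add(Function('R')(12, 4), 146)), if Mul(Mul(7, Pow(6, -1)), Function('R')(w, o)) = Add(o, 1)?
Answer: Rational(-166216, 7) ≈ -23745.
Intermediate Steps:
Function('R')(w, o) = Add(Rational(6, 7), Mul(Rational(6, 7), o)) (Function('R')(w, o) = Mul(Rational(6, 7), Add(o, 1)) = Mul(Rational(6, 7), Add(1, o)) = Add(Rational(6, 7), Mul(Rational(6, 7), o)))
Mul(-158, Add(Function('R')(12, 4), 146)) = Mul(-158, Add(Add(Rational(6, 7), Mul(Rational(6, 7), 4)), 146)) = Mul(-158, Add(Add(Rational(6, 7), Rational(24, 7)), 146)) = Mul(-158, Add(Rational(30, 7), 146)) = Mul(-158, Rational(1052, 7)) = Rational(-166216, 7)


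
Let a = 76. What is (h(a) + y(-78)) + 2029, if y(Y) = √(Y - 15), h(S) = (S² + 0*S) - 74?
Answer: 7731 + I*√93 ≈ 7731.0 + 9.6436*I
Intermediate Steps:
h(S) = -74 + S² (h(S) = (S² + 0) - 74 = S² - 74 = -74 + S²)
y(Y) = √(-15 + Y)
(h(a) + y(-78)) + 2029 = ((-74 + 76²) + √(-15 - 78)) + 2029 = ((-74 + 5776) + √(-93)) + 2029 = (5702 + I*√93) + 2029 = 7731 + I*√93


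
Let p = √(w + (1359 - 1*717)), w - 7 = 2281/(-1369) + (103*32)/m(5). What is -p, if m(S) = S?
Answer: -2*√11179030/185 ≈ -36.146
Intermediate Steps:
w = 4548734/6845 (w = 7 + (2281/(-1369) + (103*32)/5) = 7 + (2281*(-1/1369) + 3296*(⅕)) = 7 + (-2281/1369 + 3296/5) = 7 + 4500819/6845 = 4548734/6845 ≈ 664.53)
p = 2*√11179030/185 (p = √(4548734/6845 + (1359 - 1*717)) = √(4548734/6845 + (1359 - 717)) = √(4548734/6845 + 642) = √(8943224/6845) = 2*√11179030/185 ≈ 36.146)
-p = -2*√11179030/185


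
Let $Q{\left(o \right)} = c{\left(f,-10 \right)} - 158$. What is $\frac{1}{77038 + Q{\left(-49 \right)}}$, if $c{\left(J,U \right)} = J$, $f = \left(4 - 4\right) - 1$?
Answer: $\frac{1}{76879} \approx 1.3007 \cdot 10^{-5}$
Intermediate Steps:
$f = -1$ ($f = 0 - 1 = -1$)
$Q{\left(o \right)} = -159$ ($Q{\left(o \right)} = -1 - 158 = -159$)
$\frac{1}{77038 + Q{\left(-49 \right)}} = \frac{1}{77038 - 159} = \frac{1}{76879}$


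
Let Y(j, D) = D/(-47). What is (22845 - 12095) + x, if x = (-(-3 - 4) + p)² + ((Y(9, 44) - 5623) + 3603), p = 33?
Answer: 485466/47 ≈ 10329.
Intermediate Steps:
Y(j, D) = -D/47 (Y(j, D) = D*(-1/47) = -D/47)
x = -19784/47 (x = (-(-3 - 4) + 33)² + ((-1/47*44 - 5623) + 3603) = (-1*(-7) + 33)² + ((-44/47 - 5623) + 3603) = (7 + 33)² + (-264325/47 + 3603) = 40² - 94984/47 = 1600 - 94984/47 = -19784/47 ≈ -420.94)
(22845 - 12095) + x = (22845 - 12095) - 19784/47 = 10750 - 19784/47 = 485466/47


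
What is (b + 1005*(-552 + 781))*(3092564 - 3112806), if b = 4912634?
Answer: -104100132518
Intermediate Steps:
(b + 1005*(-552 + 781))*(3092564 - 3112806) = (4912634 + 1005*(-552 + 781))*(3092564 - 3112806) = (4912634 + 1005*229)*(-20242) = (4912634 + 230145)*(-20242) = 5142779*(-20242) = -104100132518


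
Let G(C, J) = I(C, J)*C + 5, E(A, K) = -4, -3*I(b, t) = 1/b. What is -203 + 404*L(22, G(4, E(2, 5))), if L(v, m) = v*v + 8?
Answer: 198565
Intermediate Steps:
I(b, t) = -1/(3*b)
G(C, J) = 14/3 (G(C, J) = (-1/(3*C))*C + 5 = -⅓ + 5 = 14/3)
L(v, m) = 8 + v² (L(v, m) = v² + 8 = 8 + v²)
-203 + 404*L(22, G(4, E(2, 5))) = -203 + 404*(8 + 22²) = -203 + 404*(8 + 484) = -203 + 404*492 = -203 + 198768 = 198565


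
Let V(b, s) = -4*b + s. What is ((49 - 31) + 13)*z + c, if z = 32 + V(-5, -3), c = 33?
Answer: 1552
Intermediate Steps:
V(b, s) = s - 4*b
z = 49 (z = 32 + (-3 - 4*(-5)) = 32 + (-3 + 20) = 32 + 17 = 49)
((49 - 31) + 13)*z + c = ((49 - 31) + 13)*49 + 33 = (18 + 13)*49 + 33 = 31*49 + 33 = 1519 + 33 = 1552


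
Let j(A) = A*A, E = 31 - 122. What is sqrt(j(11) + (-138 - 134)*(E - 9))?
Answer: sqrt(27321) ≈ 165.29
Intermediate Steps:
E = -91
j(A) = A**2
sqrt(j(11) + (-138 - 134)*(E - 9)) = sqrt(11**2 + (-138 - 134)*(-91 - 9)) = sqrt(121 - 272*(-100)) = sqrt(121 + 27200) = sqrt(27321)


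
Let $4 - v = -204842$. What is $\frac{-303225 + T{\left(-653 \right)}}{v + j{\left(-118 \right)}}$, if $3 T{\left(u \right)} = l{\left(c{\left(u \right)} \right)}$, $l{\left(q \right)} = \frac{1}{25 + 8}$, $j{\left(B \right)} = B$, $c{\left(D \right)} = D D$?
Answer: $- \frac{15009637}{10134036} \approx -1.4811$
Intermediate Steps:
$c{\left(D \right)} = D^{2}$
$v = 204846$ ($v = 4 - -204842 = 4 + 204842 = 204846$)
$l{\left(q \right)} = \frac{1}{33}$
$T{\left(u \right)} = \frac{1}{99}$ ($T{\left(u \right)} = \frac{1}{3} \cdot \frac{1}{33} = \frac{1}{99}$)
$\frac{-303225 + T{\left(-653 \right)}}{v + j{\left(-118 \right)}} = \frac{-303225 + \frac{1}{99}}{204846 - 118} = - \frac{30019274}{99 \cdot 204728} = \left(- \frac{30019274}{99}\right) \frac{1}{204728} = - \frac{15009637}{10134036}$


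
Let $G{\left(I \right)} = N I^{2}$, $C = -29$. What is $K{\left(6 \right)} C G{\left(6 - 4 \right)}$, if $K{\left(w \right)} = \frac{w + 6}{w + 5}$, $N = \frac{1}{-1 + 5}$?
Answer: $- \frac{348}{11} \approx -31.636$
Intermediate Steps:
$N = \frac{1}{4} \approx 0.25$
$K{\left(w \right)} = \frac{6 + w}{5 + w}$
$G{\left(I \right)} = \frac{I^{2}}{4}$
$K{\left(6 \right)} C G{\left(6 - 4 \right)} = \frac{6 + 6}{5 + 6} \left(-29\right) \frac{\left(6 - 4\right)^{2}}{4} = \frac{1}{11} \cdot 12 \left(-29\right) \frac{\left(6 - 4\right)^{2}}{4} = \frac{1}{11} \cdot 12 \left(-29\right) \frac{2^{2}}{4} = \frac{12}{11} \left(-29\right) \frac{1}{4} \cdot 4 = \left(- \frac{348}{11}\right) 1 = - \frac{348}{11}$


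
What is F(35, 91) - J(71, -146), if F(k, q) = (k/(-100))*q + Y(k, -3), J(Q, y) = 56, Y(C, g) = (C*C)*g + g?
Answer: -75317/20 ≈ -3765.9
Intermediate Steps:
Y(C, g) = g + g*C² (Y(C, g) = C²*g + g = g*C² + g = g + g*C²)
F(k, q) = -3 - 3*k² - k*q/100 (F(k, q) = (k/(-100))*q - 3*(1 + k²) = (k*(-1/100))*q + (-3 - 3*k²) = (-k/100)*q + (-3 - 3*k²) = -k*q/100 + (-3 - 3*k²) = -3 - 3*k² - k*q/100)
F(35, 91) - J(71, -146) = (-3 - 3*35² - 1/100*35*91) - 1*56 = (-3 - 3*1225 - 637/20) - 56 = (-3 - 3675 - 637/20) - 56 = -74197/20 - 56 = -75317/20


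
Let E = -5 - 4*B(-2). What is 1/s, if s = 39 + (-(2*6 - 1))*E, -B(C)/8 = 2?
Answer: -1/610 ≈ -0.0016393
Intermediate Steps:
B(C) = -16 (B(C) = -8*2 = -16)
E = 59 (E = -5 - 4*(-16) = -5 + 64 = 59)
s = -610 (s = 39 - (2*6 - 1)*59 = 39 - (12 - 1)*59 = 39 - 1*11*59 = 39 - 11*59 = 39 - 649 = -610)
1/s = 1/(-610) = -1/610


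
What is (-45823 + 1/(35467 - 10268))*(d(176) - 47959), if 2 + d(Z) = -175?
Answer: 55582339601536/25199 ≈ 2.2057e+9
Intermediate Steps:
d(Z) = -177 (d(Z) = -2 - 175 = -177)
(-45823 + 1/(35467 - 10268))*(d(176) - 47959) = (-45823 + 1/(35467 - 10268))*(-177 - 47959) = (-45823 + 1/25199)*(-48136) = -1154693776/25199*(-48136) = 55582339601536/25199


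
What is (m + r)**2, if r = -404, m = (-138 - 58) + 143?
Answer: 208849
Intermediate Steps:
m = -53 (m = -196 + 143 = -53)
(m + r)**2 = (-53 - 404)**2 = (-457)**2 = 208849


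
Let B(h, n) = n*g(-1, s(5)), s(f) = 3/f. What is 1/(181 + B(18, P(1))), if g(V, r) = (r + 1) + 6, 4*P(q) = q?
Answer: 10/1829 ≈ 0.0054675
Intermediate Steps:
P(q) = q/4
g(V, r) = 7 + r (g(V, r) = (1 + r) + 6 = 7 + r)
B(h, n) = 38*n/5 (B(h, n) = n*(7 + 3/5) = n*(7 + 3*(⅕)) = n*(7 + ⅗) = n*(38/5) = 38*n/5)
1/(181 + B(18, P(1))) = 1/(181 + 38*((¼)*1)/5) = 1/(181 + (38/5)*(¼)) = 1/(181 + 19/10) = 1/(1829/10) = 10/1829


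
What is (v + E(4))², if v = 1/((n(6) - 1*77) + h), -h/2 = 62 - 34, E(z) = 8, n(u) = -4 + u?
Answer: 1096209/17161 ≈ 63.878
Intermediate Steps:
h = -56 (h = -2*(62 - 34) = -2*28 = -56)
v = -1/131 (v = 1/(((-4 + 6) - 1*77) - 56) = 1/((2 - 77) - 56) = 1/(-75 - 56) = 1/(-131) = -1/131 ≈ -0.0076336)
(v + E(4))² = (-1/131 + 8)² = (1047/131)² = 1096209/17161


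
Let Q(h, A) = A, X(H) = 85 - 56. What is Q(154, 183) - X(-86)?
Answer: 154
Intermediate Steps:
X(H) = 29
Q(154, 183) - X(-86) = 183 - 1*29 = 183 - 29 = 154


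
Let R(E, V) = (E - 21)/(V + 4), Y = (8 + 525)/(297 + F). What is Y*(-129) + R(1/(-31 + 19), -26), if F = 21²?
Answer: -2213/24 ≈ -92.208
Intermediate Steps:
F = 441
Y = 13/18 (Y = (8 + 525)/(297 + 441) = 533/738 = 533*(1/738) = 13/18 ≈ 0.72222)
R(E, V) = (-21 + E)/(4 + V)
Y*(-129) + R(1/(-31 + 19), -26) = (13/18)*(-129) + (-21 + 1/(-31 + 19))/(4 - 26) = -559/6 + (-21 + 1/(-12))/(-22) = -559/6 - (-21 - 1/12)/22 = -559/6 - 1/22*(-253/12) = -559/6 + 23/24 = -2213/24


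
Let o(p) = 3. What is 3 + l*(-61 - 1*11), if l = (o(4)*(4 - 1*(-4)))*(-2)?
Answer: 3459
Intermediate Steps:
l = -48 (l = (3*(4 - 1*(-4)))*(-2) = (3*(4 + 4))*(-2) = (3*8)*(-2) = 24*(-2) = -48)
3 + l*(-61 - 1*11) = 3 - 48*(-61 - 1*11) = 3 - 48*(-61 - 11) = 3 - 48*(-72) = 3 + 3456 = 3459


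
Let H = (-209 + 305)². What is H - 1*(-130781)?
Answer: 139997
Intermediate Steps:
H = 9216 (H = 96² = 9216)
H - 1*(-130781) = 9216 - 1*(-130781) = 9216 + 130781 = 139997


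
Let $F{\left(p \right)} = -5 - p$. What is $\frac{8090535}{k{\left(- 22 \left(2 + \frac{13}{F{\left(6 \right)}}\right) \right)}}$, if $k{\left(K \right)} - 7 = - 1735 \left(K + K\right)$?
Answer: $\frac{8090535}{62467} \approx 129.52$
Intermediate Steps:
$k{\left(K \right)} = 7 - 3470 K$ ($k{\left(K \right)} = 7 - 1735 \left(K + K\right) = 7 - 1735 \cdot 2 K = 7 - 3470 K$)
$\frac{8090535}{k{\left(- 22 \left(2 + \frac{13}{F{\left(6 \right)}}\right) \right)}} = \frac{8090535}{7 - 3470 \left(- 22 \left(2 + \frac{13}{-5 - 6}\right)\right)} = \frac{8090535}{7 - 3470 \left(- 22 \left(2 + \frac{13}{-11}\right)\right)} = \frac{8090535}{7 - 3470 \left(- 22 \left(2 + 13 \left(- \frac{1}{11}\right)\right)\right)} = \frac{8090535}{7 - 3470 \left(- 22 \left(2 - \frac{13}{11}\right)\right)} = \frac{8090535}{7 - 3470 \left(\left(-22\right) \frac{9}{11}\right)} = \frac{8090535}{7 - -62460} = \frac{8090535}{7 + 62460} = \frac{8090535}{62467}$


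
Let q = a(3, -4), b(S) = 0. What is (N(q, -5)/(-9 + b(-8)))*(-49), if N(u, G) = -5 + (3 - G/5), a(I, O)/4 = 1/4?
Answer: -49/9 ≈ -5.4444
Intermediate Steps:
a(I, O) = 1 (a(I, O) = 4/4 = 4*(¼) = 1)
q = 1
N(u, G) = -2 - G/5 (N(u, G) = -5 + (3 - G/5) = -2 - G/5)
(N(q, -5)/(-9 + b(-8)))*(-49) = ((-2 - ⅕*(-5))/(-9 + 0))*(-49) = ((-2 + 1)/(-9))*(-49) = -⅑*(-1)*(-49) = (⅑)*(-49) = -49/9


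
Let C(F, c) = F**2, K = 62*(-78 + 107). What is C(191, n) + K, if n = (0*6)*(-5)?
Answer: 38279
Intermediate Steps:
K = 1798 (K = 62*29 = 1798)
n = 0 (n = 0*(-5) = 0)
C(191, n) + K = 191**2 + 1798 = 36481 + 1798 = 38279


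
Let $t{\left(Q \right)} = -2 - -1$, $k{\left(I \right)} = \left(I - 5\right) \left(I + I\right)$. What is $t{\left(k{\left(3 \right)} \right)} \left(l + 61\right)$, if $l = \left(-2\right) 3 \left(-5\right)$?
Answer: $-91$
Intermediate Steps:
$k{\left(I \right)} = 2 I \left(-5 + I\right)$ ($k{\left(I \right)} = \left(-5 + I\right) 2 I = 2 I \left(-5 + I\right)$)
$t{\left(Q \right)} = -1$ ($t{\left(Q \right)} = -2 + 1 = -1$)
$l = 30$ ($l = \left(-6\right) \left(-5\right) = 30$)
$t{\left(k{\left(3 \right)} \right)} \left(l + 61\right) = - (30 + 61) = \left(-1\right) 91 = -91$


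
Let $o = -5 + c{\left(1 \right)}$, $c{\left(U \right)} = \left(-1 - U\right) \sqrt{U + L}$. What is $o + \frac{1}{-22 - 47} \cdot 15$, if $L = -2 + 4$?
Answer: $- \frac{120}{23} - 2 \sqrt{3} \approx -8.6815$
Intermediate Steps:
$L = 2$
$c{\left(U \right)} = \sqrt{2 + U} \left(-1 - U\right)$ ($c{\left(U \right)} = \left(-1 - U\right) \sqrt{U + 2} = \left(-1 - U\right) \sqrt{2 + U} = \sqrt{2 + U} \left(-1 - U\right)$)
$o = -5 - 2 \sqrt{3}$ ($o = -5 + \sqrt{2 + 1} \left(-1 - 1\right) = -5 + \sqrt{3} \left(-1 - 1\right) = -5 + \sqrt{3} \left(-2\right) = -5 - 2 \sqrt{3} \approx -8.4641$)
$o + \frac{1}{-22 - 47} \cdot 15 = \left(-5 - 2 \sqrt{3}\right) + \frac{1}{-22 - 47} \cdot 15 = \left(-5 - 2 \sqrt{3}\right) + \frac{1}{-69} \cdot 15 = \left(-5 - 2 \sqrt{3}\right) - \frac{5}{23} = - \frac{120}{23} - 2 \sqrt{3}$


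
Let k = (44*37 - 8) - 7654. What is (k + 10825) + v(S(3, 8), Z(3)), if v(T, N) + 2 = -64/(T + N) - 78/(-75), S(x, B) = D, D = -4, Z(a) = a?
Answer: 121351/25 ≈ 4854.0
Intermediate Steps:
S(x, B) = -4
k = -6034 (k = (1628 - 8) - 7654 = 1620 - 7654 = -6034)
v(T, N) = -24/25 - 64/(N + T) (v(T, N) = -2 + (-64/(T + N) - 78/(-75)) = -2 + (-64/(N + T) - 78*(-1/75)) = -2 + (-64/(N + T) + 26/25) = -2 + (26/25 - 64/(N + T)) = -24/25 - 64/(N + T))
(k + 10825) + v(S(3, 8), Z(3)) = (-6034 + 10825) + 8*(-200 - 3*3 - 3*(-4))/(25*(3 - 4)) = 4791 + (8/25)*(-200 - 9 + 12)/(-1) = 4791 + (8/25)*(-1)*(-197) = 4791 + 1576/25 = 121351/25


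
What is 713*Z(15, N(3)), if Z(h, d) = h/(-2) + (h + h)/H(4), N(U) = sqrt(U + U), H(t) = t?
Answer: 0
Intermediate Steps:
N(U) = sqrt(2)*sqrt(U) (N(U) = sqrt(2*U) = sqrt(2)*sqrt(U))
Z(h, d) = 0 (Z(h, d) = h/(-2) + (h + h)/4 = h*(-1/2) + (2*h)*(1/4) = -h/2 + h/2 = 0)
713*Z(15, N(3)) = 713*0 = 0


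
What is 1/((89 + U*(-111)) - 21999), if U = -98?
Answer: -1/11032 ≈ -9.0645e-5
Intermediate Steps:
1/((89 + U*(-111)) - 21999) = 1/((89 - 98*(-111)) - 21999) = 1/((89 + 10878) - 21999) = 1/(10967 - 21999) = 1/(-11032) = -1/11032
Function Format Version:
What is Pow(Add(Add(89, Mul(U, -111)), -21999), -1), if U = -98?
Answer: Rational(-1, 11032) ≈ -9.0645e-5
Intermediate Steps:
Pow(Add(Add(89, Mul(U, -111)), -21999), -1) = Pow(Add(Add(89, Mul(-98, -111)), -21999), -1) = Pow(Add(Add(89, 10878), -21999), -1) = Pow(Add(10967, -21999), -1) = Pow(-11032, -1) = Rational(-1, 11032)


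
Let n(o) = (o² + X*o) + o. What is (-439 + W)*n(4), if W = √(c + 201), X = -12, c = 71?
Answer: 12292 - 112*√17 ≈ 11830.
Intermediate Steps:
W = 4*√17 (W = √(71 + 201) = √272 = 4*√17 ≈ 16.492)
n(o) = o² - 11*o (n(o) = (o² - 12*o) + o = o² - 11*o)
(-439 + W)*n(4) = (-439 + 4*√17)*(4*(-11 + 4)) = (-439 + 4*√17)*(4*(-7)) = (-439 + 4*√17)*(-28) = 12292 - 112*√17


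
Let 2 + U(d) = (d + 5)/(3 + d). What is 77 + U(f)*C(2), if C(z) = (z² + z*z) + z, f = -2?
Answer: 87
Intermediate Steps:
C(z) = z + 2*z² (C(z) = (z² + z²) + z = 2*z² + z = z + 2*z²)
U(d) = -2 + (5 + d)/(3 + d) (U(d) = -2 + (d + 5)/(3 + d) = -2 + (5 + d)/(3 + d))
77 + U(f)*C(2) = 77 + ((-1 - 1*(-2))/(3 - 2))*(2*(1 + 2*2)) = 77 + ((-1 + 2)/1)*(2*(1 + 4)) = 77 + (1*1)*(2*5) = 77 + 1*10 = 77 + 10 = 87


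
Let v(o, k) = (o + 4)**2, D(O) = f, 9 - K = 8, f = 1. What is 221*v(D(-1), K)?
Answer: 5525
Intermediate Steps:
K = 1 (K = 9 - 1*8 = 9 - 8 = 1)
D(O) = 1
v(o, k) = (4 + o)**2
221*v(D(-1), K) = 221*(4 + 1)**2 = 221*5**2 = 221*25 = 5525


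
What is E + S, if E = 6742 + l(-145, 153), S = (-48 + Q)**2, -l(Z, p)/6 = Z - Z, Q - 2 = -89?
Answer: 24967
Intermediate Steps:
Q = -87 (Q = 2 - 89 = -87)
l(Z, p) = 0 (l(Z, p) = -6*(Z - Z) = -6*0 = 0)
S = 18225 (S = (-48 - 87)**2 = (-135)**2 = 18225)
E = 6742 (E = 6742 + 0 = 6742)
E + S = 6742 + 18225 = 24967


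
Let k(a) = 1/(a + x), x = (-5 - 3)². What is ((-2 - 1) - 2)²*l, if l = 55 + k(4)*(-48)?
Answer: 23075/17 ≈ 1357.4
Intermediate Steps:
x = 64 (x = (-8)² = 64)
k(a) = 1/(64 + a) (k(a) = 1/(a + 64) = 1/(64 + a))
l = 923/17 (l = 55 - 48/(64 + 4) = 55 - 48/68 = 55 + (1/68)*(-48) = 55 - 12/17 = 923/17 ≈ 54.294)
((-2 - 1) - 2)²*l = ((-2 - 1) - 2)²*(923/17) = (-3 - 2)²*(923/17) = (-5)²*(923/17) = 25*(923/17) = 23075/17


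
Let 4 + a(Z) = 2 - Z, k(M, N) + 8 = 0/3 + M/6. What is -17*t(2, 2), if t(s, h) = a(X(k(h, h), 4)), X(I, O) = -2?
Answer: 0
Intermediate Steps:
k(M, N) = -8 + M/6 (k(M, N) = -8 + (0/3 + M/6) = -8 + (0*(⅓) + M*(⅙)) = -8 + (0 + M/6) = -8 + M/6)
a(Z) = -2 - Z (a(Z) = -4 + (2 - Z) = -2 - Z)
t(s, h) = 0 (t(s, h) = -2 - 1*(-2) = -2 + 2 = 0)
-17*t(2, 2) = -17*0 = 0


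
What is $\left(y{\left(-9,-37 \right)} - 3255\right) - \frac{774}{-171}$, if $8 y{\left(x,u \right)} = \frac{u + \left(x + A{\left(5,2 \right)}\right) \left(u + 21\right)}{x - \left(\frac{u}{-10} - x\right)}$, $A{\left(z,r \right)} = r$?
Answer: $- \frac{53613937}{16492} \approx -3250.9$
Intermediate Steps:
$y{\left(x,u \right)} = \frac{u + \left(2 + x\right) \left(21 + u\right)}{8 \left(2 x + \frac{u}{10}\right)}$ ($y{\left(x,u \right)} = \frac{\left(u + \left(x + 2\right) \left(u + 21\right)\right) \frac{1}{x - \left(\frac{u}{-10} - x\right)}}{8} = \frac{\left(u + \left(2 + x\right) \left(21 + u\right)\right) \frac{1}{x - \left(u \left(- \frac{1}{10}\right) - x\right)}}{8} = \frac{\left(u + \left(2 + x\right) \left(21 + u\right)\right) \frac{1}{x - \left(- \frac{u}{10} - x\right)}}{8} = \frac{\left(u + \left(2 + x\right) \left(21 + u\right)\right) \frac{1}{x - \left(- x - \frac{u}{10}\right)}}{8} = \frac{\left(u + \left(2 + x\right) \left(21 + u\right)\right) \frac{1}{x + \left(x + \frac{u}{10}\right)}}{8} = \frac{\left(u + \left(2 + x\right) \left(21 + u\right)\right) \frac{1}{2 x + \frac{u}{10}}}{8} = \frac{\frac{1}{2 x + \frac{u}{10}} \left(u + \left(2 + x\right) \left(21 + u\right)\right)}{8} = \frac{u + \left(2 + x\right) \left(21 + u\right)}{8 \left(2 x + \frac{u}{10}\right)}$)
$\left(y{\left(-9,-37 \right)} - 3255\right) - \frac{774}{-171} = \left(\frac{5 \left(42 + 3 \left(-37\right) + 21 \left(-9\right) - -333\right)}{4 \left(-37 + 20 \left(-9\right)\right)} - 3255\right) - \frac{774}{-171} = \left(\frac{5 \left(42 - 111 - 189 + 333\right)}{4 \left(-37 - 180\right)} - 3255\right) - - \frac{86}{19} = \left(\frac{5}{4} \frac{1}{-217} \cdot 75 - 3255\right) + \frac{86}{19} = \left(\frac{5}{4} \left(- \frac{1}{217}\right) 75 - 3255\right) + \frac{86}{19} = \left(- \frac{375}{868} - 3255\right) + \frac{86}{19} = - \frac{2825715}{868} + \frac{86}{19} = - \frac{53613937}{16492}$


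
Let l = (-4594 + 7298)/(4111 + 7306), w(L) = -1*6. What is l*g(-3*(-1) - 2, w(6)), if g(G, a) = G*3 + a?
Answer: -8112/11417 ≈ -0.71052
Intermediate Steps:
w(L) = -6
l = 2704/11417 ≈ 0.23684
g(G, a) = a + 3*G (g(G, a) = 3*G + a = a + 3*G)
l*g(-3*(-1) - 2, w(6)) = 2704*(-6 + 3*(-3*(-1) - 2))/11417 = 2704*(-6 + 3*(3 - 2))/11417 = 2704*(-6 + 3*1)/11417 = 2704*(-6 + 3)/11417 = (2704/11417)*(-3) = -8112/11417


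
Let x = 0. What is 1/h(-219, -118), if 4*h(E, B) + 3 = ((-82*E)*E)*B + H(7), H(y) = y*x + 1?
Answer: 2/232035317 ≈ 8.6194e-9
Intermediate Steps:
H(y) = 1 (H(y) = y*0 + 1 = 0 + 1 = 1)
h(E, B) = -1/2 - 41*B*E**2/2 (h(E, B) = -3/4 + (((-82*E)*E)*B + 1)/4 = -3/4 + ((-82*E**2)*B + 1)/4 = -3/4 + (-82*B*E**2 + 1)/4 = -3/4 + (1 - 82*B*E**2)/4 = -3/4 + (1/4 - 41*B*E**2/2) = -1/2 - 41*B*E**2/2)
1/h(-219, -118) = 1/(-1/2 - 41/2*(-118)*(-219)**2) = 1/(-1/2 - 41/2*(-118)*47961) = 1/(-1/2 + 116017659) = 1/(232035317/2) = 2/232035317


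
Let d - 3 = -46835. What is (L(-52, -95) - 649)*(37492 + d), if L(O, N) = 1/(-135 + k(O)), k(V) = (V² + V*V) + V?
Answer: 31647917520/5221 ≈ 6.0617e+6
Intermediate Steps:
d = -46832 (d = 3 - 46835 = -46832)
k(V) = V + 2*V² (k(V) = (V² + V²) + V = 2*V² + V = V + 2*V²)
L(O, N) = 1/(-135 + O*(1 + 2*O))
(L(-52, -95) - 649)*(37492 + d) = (1/(-135 - 52*(1 + 2*(-52))) - 649)*(37492 - 46832) = (1/(-135 - 52*(1 - 104)) - 649)*(-9340) = (1/(-135 - 52*(-103)) - 649)*(-9340) = (1/(-135 + 5356) - 649)*(-9340) = (1/5221 - 649)*(-9340) = -3388428/5221*(-9340) = 31647917520/5221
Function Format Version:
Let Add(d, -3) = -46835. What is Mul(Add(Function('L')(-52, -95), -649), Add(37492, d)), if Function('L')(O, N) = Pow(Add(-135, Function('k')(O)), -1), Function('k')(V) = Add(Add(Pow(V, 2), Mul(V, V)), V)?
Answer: Rational(31647917520, 5221) ≈ 6.0617e+6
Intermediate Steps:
d = -46832 (d = Add(3, -46835) = -46832)
Function('k')(V) = Add(V, Mul(2, Pow(V, 2))) (Function('k')(V) = Add(Add(Pow(V, 2), Pow(V, 2)), V) = Add(Mul(2, Pow(V, 2)), V) = Add(V, Mul(2, Pow(V, 2))))
Function('L')(O, N) = Pow(Add(-135, Mul(O, Add(1, Mul(2, O)))), -1)
Mul(Add(Function('L')(-52, -95), -649), Add(37492, d)) = Mul(Add(Pow(Add(-135, Mul(-52, Add(1, Mul(2, -52)))), -1), -649), Add(37492, -46832)) = Mul(Add(Pow(Add(-135, Mul(-52, Add(1, -104))), -1), -649), -9340) = Mul(Add(Pow(Add(-135, Mul(-52, -103)), -1), -649), -9340) = Mul(Add(Pow(Add(-135, 5356), -1), -649), -9340) = Mul(Add(Pow(5221, -1), -649), -9340) = Mul(Add(Rational(1, 5221), -649), -9340) = Mul(Rational(-3388428, 5221), -9340) = Rational(31647917520, 5221)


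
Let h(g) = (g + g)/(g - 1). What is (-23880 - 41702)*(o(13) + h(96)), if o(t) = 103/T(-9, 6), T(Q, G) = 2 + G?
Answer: -371226911/380 ≈ -9.7691e+5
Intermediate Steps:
o(t) = 103/8 (o(t) = 103/(2 + 6) = 103/8)
h(g) = 2*g/(-1 + g) (h(g) = (2*g)/(-1 + g) = 2*g/(-1 + g))
(-23880 - 41702)*(o(13) + h(96)) = (-23880 - 41702)*(103/8 + 2*96/(-1 + 96)) = -65582*(103/8 + 2*96/95) = -65582*(103/8 + 2*96*(1/95)) = -65582*(103/8 + 192/95) = -65582*11321/760 = -371226911/380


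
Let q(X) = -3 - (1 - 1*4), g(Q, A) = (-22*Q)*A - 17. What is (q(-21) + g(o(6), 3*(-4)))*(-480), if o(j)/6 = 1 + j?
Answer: -5314080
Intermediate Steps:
o(j) = 6 + 6*j (o(j) = 6*(1 + j) = 6 + 6*j)
g(Q, A) = -17 - 22*A*Q (g(Q, A) = -22*A*Q - 17 = -17 - 22*A*Q)
q(X) = 0 (q(X) = -3 - (1 - 4) = -3 - 1*(-3) = -3 + 3 = 0)
(q(-21) + g(o(6), 3*(-4)))*(-480) = (0 + (-17 - 22*3*(-4)*(6 + 6*6)))*(-480) = (0 + (-17 - 22*(-12)*(6 + 36)))*(-480) = (0 + (-17 - 22*(-12)*42))*(-480) = (0 + (-17 + 11088))*(-480) = (0 + 11071)*(-480) = 11071*(-480) = -5314080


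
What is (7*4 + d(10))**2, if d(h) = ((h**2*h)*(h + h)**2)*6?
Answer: 5760134400784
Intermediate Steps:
d(h) = 24*h**5 (d(h) = (h**3*(2*h)**2)*6 = (h**3*(4*h**2))*6 = (4*h**5)*6 = 24*h**5)
(7*4 + d(10))**2 = (7*4 + 24*10**5)**2 = (28 + 24*100000)**2 = (28 + 2400000)**2 = 2400028**2 = 5760134400784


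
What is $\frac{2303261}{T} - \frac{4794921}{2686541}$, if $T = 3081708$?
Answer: $- \frac{8588741294867}{8279134892028} \approx -1.0374$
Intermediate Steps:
$\frac{2303261}{T} - \frac{4794921}{2686541} = \frac{2303261}{3081708} - \frac{4794921}{2686541} = - \frac{8588741294867}{8279134892028}$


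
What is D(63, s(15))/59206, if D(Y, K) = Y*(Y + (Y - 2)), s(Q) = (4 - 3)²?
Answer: 558/4229 ≈ 0.13195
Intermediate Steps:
s(Q) = 1 (s(Q) = 1² = 1)
D(Y, K) = Y*(-2 + 2*Y) (D(Y, K) = Y*(Y + (-2 + Y)) = Y*(-2 + 2*Y))
D(63, s(15))/59206 = (2*63*(-1 + 63))/59206 = (2*63*62)*(1/59206) = 7812*(1/59206) = 558/4229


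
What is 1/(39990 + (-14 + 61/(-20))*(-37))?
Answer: 20/812417 ≈ 2.4618e-5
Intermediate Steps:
1/(39990 + (-14 + 61/(-20))*(-37)) = 1/(39990 + (-14 + 61*(-1/20))*(-37)) = 1/(39990 + (-14 - 61/20)*(-37)) = 1/(39990 - 341/20*(-37)) = 1/(39990 + 12617/20) = 1/(812417/20) = 20/812417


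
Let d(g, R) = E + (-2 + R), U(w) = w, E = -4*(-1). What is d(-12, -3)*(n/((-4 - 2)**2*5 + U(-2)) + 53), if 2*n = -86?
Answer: -9391/178 ≈ -52.758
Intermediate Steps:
n = -43 (n = (1/2)*(-86) = -43)
E = 4
d(g, R) = 2 + R (d(g, R) = 4 + (-2 + R) = 2 + R)
d(-12, -3)*(n/((-4 - 2)**2*5 + U(-2)) + 53) = (2 - 3)*(-43/((-4 - 2)**2*5 - 2) + 53) = -(-43/((-6)**2*5 - 2) + 53) = -(-43/(36*5 - 2) + 53) = -(-43/(180 - 2) + 53) = -(-43/178 + 53) = -1*9391/178 = -9391/178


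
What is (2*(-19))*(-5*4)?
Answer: 760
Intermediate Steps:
(2*(-19))*(-5*4) = -38*(-20) = 760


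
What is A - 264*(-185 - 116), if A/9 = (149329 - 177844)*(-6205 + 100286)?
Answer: -24144397971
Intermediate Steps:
A = -24144477435 (A = 9*((149329 - 177844)*(-6205 + 100286)) = 9*(-28515*94081) = 9*(-2682719715) = -24144477435)
A - 264*(-185 - 116) = -24144477435 - 264*(-185 - 116) = -24144477435 - 264*(-301) = -24144477435 - 1*(-79464) = -24144477435 + 79464 = -24144397971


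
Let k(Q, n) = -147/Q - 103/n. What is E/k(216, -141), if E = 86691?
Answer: 293362344/169 ≈ 1.7359e+6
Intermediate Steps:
E/k(216, -141) = 86691/(-147/216 - 103/(-141)) = 86691/(-147*1/216 - 103*(-1/141)) = 86691/(-49/72 + 103/141) = 86691/(169/3384) = 86691*(3384/169) = 293362344/169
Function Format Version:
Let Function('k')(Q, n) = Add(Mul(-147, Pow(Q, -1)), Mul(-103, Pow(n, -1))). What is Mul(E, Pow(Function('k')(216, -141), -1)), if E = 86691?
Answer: Rational(293362344, 169) ≈ 1.7359e+6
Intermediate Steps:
Mul(E, Pow(Function('k')(216, -141), -1)) = Mul(86691, Pow(Add(Mul(-147, Pow(216, -1)), Mul(-103, Pow(-141, -1))), -1)) = Mul(86691, Pow(Add(Mul(-147, Rational(1, 216)), Mul(-103, Rational(-1, 141))), -1)) = Mul(86691, Pow(Add(Rational(-49, 72), Rational(103, 141)), -1)) = Mul(86691, Pow(Rational(169, 3384), -1)) = Mul(86691, Rational(3384, 169)) = Rational(293362344, 169)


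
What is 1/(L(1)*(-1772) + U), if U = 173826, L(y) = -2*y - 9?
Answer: 1/193318 ≈ 5.1728e-6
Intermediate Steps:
L(y) = -9 - 2*y
1/(L(1)*(-1772) + U) = 1/((-9 - 2*1)*(-1772) + 173826) = 1/((-9 - 2)*(-1772) + 173826) = 1/(-11*(-1772) + 173826) = 1/(19492 + 173826) = 1/193318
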